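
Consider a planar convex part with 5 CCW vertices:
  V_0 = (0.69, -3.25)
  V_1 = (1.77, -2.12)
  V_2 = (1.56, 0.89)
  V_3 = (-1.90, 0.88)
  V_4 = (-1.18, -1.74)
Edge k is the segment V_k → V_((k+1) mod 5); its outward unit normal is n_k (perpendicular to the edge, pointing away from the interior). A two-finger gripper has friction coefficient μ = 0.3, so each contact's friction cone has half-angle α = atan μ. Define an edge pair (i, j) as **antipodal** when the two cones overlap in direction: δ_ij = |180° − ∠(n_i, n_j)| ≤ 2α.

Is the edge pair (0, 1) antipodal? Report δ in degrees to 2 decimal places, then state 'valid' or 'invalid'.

α = atan 0.3 = 16.70°;  2α = 33.40°
edge 0: e_0 = (+1.08, +1.13);  n_0 = (+0.7229, -0.6909)
edge 1: e_1 = (-0.21, +3.01);  n_1 = (+0.9976, +0.0696)
∠(n_0, n_1) = 47.69°
δ = |180° − 47.69°| = 132.31°
132.31° > 2α = 33.40°  →  invalid

δ = 132.31°, invalid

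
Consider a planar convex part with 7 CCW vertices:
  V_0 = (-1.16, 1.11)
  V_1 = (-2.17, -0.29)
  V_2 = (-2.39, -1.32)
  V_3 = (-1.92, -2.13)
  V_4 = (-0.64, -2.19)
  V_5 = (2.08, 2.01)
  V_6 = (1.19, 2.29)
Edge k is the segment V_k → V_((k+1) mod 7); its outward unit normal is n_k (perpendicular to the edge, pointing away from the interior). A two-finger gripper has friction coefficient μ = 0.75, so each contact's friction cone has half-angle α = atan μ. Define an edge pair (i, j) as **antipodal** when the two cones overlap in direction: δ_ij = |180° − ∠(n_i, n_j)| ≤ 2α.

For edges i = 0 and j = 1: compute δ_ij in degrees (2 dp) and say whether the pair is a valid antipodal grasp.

α = atan 0.75 = 36.87°;  2α = 73.74°
edge 0: e_0 = (-1.01, -1.40);  n_0 = (-0.8110, +0.5851)
edge 1: e_1 = (-0.22, -1.03);  n_1 = (-0.9779, +0.2089)
∠(n_0, n_1) = 23.75°
δ = |180° − 23.75°| = 156.25°
156.25° > 2α = 73.74°  →  invalid

δ = 156.25°, invalid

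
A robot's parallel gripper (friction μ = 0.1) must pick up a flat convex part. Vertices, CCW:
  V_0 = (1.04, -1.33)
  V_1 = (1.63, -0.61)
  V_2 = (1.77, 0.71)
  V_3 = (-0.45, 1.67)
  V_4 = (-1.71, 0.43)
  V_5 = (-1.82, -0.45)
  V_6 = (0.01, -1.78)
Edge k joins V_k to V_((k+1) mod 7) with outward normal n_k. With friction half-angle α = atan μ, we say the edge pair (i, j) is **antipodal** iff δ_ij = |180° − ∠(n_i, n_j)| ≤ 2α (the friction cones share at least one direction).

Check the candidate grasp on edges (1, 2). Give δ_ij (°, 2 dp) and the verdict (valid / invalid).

δ = 107.33°, invalid

α = atan 0.1 = 5.71°;  2α = 11.42°
edge 1: e_1 = (+0.14, +1.32);  n_1 = (+0.9944, -0.1055)
edge 2: e_2 = (-2.22, +0.96);  n_2 = (+0.3969, +0.9179)
∠(n_1, n_2) = 72.67°
δ = |180° − 72.67°| = 107.33°
107.33° > 2α = 11.42°  →  invalid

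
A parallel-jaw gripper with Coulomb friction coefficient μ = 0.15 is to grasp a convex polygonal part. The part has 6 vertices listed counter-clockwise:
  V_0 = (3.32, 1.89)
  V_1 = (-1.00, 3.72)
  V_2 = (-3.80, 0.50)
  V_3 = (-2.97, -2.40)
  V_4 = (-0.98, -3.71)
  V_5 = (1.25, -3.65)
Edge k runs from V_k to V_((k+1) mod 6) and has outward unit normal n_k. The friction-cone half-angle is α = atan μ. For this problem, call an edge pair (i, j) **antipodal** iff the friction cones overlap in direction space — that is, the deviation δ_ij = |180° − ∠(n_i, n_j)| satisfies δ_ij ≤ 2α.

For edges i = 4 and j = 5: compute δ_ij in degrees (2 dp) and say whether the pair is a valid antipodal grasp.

δ = 112.03°, invalid

α = atan 0.15 = 8.53°;  2α = 17.06°
edge 4: e_4 = (+2.23, +0.06);  n_4 = (+0.0269, -0.9996)
edge 5: e_5 = (+2.07, +5.54);  n_5 = (+0.9367, -0.3500)
∠(n_4, n_5) = 67.97°
δ = |180° − 67.97°| = 112.03°
112.03° > 2α = 17.06°  →  invalid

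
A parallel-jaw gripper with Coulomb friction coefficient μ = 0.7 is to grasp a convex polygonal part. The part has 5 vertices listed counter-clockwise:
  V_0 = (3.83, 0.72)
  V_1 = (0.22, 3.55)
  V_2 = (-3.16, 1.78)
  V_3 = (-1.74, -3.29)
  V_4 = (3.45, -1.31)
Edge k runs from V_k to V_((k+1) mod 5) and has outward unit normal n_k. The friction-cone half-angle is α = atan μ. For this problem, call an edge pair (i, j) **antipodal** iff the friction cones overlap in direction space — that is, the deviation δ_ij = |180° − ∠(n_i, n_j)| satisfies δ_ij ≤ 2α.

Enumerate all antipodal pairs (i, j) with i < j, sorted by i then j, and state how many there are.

count = 5; pairs: (0,2), (0,3), (1,3), (1,4), (2,4)

α = atan 0.7 = 34.99°;  2α = 69.98°
n_0 = (+0.6170, +0.7870)
n_1 = (-0.4639, +0.8859)
n_2 = (-0.9629, -0.2697)
n_3 = (+0.3564, -0.9343)
n_4 = (+0.9829, -0.1840)
  (0,1): δ = 114.27°  ·
  (0,2): δ = 36.26°  ✓
  (0,3): δ = 58.98°  ✓
  (0,4): δ = 117.49°  ·
  (1,2): δ = 101.99°  ·
  (1,3): δ = 6.76°  ✓
  (1,4): δ = 51.76°  ✓
  (2,3): δ = 84.76°  ·
  (2,4): δ = 26.25°  ✓
  (3,4): δ = 121.48°  ·
antipodal pairs: 5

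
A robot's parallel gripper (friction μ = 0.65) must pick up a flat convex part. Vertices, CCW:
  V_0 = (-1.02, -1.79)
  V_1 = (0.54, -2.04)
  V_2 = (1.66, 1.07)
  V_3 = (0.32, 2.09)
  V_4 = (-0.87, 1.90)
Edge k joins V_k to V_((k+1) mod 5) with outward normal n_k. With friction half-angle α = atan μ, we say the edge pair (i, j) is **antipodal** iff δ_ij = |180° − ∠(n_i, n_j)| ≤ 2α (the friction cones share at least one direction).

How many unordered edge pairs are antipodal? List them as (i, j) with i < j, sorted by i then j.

α = atan 0.65 = 33.02°;  2α = 66.05°
n_0 = (-0.1582, -0.9874)
n_1 = (+0.9408, -0.3388)
n_2 = (+0.6057, +0.7957)
n_3 = (-0.1577, +0.9875)
n_4 = (-0.9992, +0.0406)
  (0,1): δ = 100.70°  ·
  (0,2): δ = 28.17°  ✓
  (0,3): δ = 18.18°  ✓
  (0,4): δ = 96.78°  ·
  (1,2): δ = 107.47°  ·
  (1,3): δ = 61.12°  ✓
  (1,4): δ = 17.48°  ✓
  (2,3): δ = 133.65°  ·
  (2,4): δ = 55.05°  ✓
  (3,4): δ = 101.40°  ·
antipodal pairs: 5

count = 5; pairs: (0,2), (0,3), (1,3), (1,4), (2,4)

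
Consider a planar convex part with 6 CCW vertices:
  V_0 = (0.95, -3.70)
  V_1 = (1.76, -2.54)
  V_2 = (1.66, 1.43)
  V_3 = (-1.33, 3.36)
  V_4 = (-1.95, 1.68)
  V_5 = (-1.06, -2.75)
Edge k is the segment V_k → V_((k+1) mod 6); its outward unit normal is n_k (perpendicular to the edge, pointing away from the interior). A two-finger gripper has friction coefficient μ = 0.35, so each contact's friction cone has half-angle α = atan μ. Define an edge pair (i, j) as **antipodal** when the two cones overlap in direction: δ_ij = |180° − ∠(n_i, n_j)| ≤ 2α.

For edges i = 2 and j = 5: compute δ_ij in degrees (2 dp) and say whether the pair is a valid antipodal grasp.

δ = 7.54°, valid

α = atan 0.35 = 19.29°;  2α = 38.58°
edge 2: e_2 = (-2.99, +1.93);  n_2 = (+0.5423, +0.8402)
edge 5: e_5 = (+2.01, -0.95);  n_5 = (-0.4273, -0.9041)
∠(n_2, n_5) = 172.46°
δ = |180° − 172.46°| = 7.54°
7.54° ≤ 2α = 38.58°  →  valid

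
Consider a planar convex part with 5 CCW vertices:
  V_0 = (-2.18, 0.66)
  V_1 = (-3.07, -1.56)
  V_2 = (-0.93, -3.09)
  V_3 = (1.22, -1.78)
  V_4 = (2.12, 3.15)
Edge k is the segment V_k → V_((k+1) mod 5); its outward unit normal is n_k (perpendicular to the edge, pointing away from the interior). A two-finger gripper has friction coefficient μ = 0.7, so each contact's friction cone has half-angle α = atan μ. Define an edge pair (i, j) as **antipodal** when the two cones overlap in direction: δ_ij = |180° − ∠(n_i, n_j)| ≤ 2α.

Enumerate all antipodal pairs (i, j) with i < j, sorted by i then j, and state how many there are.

α = atan 0.7 = 34.99°;  2α = 69.98°
n_0 = (-0.9282, +0.3721)
n_1 = (-0.5816, -0.8135)
n_2 = (+0.5203, -0.8540)
n_3 = (+0.9837, -0.1796)
n_4 = (-0.5011, +0.8654)
  (0,1): δ = 103.72°  ·
  (0,2): δ = 36.80°  ✓
  (0,3): δ = 11.50°  ✓
  (0,4): δ = 141.92°  ·
  (1,2): δ = 113.08°  ·
  (1,3): δ = 64.78°  ✓
  (1,4): δ = 65.64°  ✓
  (2,3): δ = 131.70°  ·
  (2,4): δ = 1.28°  ✓
  (3,4): δ = 49.58°  ✓
antipodal pairs: 6

count = 6; pairs: (0,2), (0,3), (1,3), (1,4), (2,4), (3,4)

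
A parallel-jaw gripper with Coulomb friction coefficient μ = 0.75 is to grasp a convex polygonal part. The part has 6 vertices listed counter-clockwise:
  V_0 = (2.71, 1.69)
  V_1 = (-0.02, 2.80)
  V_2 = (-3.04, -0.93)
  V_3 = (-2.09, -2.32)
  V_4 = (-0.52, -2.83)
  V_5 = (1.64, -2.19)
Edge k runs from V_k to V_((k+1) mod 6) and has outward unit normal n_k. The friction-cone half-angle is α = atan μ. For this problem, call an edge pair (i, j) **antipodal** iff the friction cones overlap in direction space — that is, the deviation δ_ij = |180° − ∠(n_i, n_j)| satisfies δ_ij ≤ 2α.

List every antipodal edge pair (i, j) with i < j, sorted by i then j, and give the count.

α = atan 0.75 = 36.87°;  2α = 73.74°
n_0 = (+0.3767, +0.9264)
n_1 = (-0.7772, +0.6293)
n_2 = (-0.8256, -0.5643)
n_3 = (-0.3089, -0.9511)
n_4 = (+0.2841, -0.9588)
n_5 = (+0.9640, -0.2658)
  (0,1): δ = 106.87°  ·
  (0,2): δ = 33.52°  ✓
  (0,3): δ = 4.13°  ✓
  (0,4): δ = 38.63°  ✓
  (0,5): δ = 96.71°  ·
  (1,2): δ = 106.65°  ·
  (1,3): δ = 69.00°  ✓
  (1,4): δ = 34.50°  ✓
  (1,5): δ = 23.58°  ✓
  (2,3): δ = 142.35°  ·
  (2,4): δ = 107.85°  ·
  (2,5): δ = 49.77°  ✓
  (3,4): δ = 145.50°  ·
  (3,5): δ = 87.42°  ·
  (4,5): δ = 121.92°  ·
antipodal pairs: 7

count = 7; pairs: (0,2), (0,3), (0,4), (1,3), (1,4), (1,5), (2,5)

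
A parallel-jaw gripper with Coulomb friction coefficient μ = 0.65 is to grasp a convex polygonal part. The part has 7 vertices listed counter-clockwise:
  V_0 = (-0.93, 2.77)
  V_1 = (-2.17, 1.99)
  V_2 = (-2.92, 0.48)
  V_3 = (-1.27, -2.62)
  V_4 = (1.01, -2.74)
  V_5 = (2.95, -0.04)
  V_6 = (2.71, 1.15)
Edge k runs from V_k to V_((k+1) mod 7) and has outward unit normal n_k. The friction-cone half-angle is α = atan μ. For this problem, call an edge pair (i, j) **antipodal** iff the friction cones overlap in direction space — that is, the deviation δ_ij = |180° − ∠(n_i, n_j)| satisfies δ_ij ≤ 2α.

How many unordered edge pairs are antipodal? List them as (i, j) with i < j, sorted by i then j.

count = 8; pairs: (0,3), (0,4), (1,4), (1,5), (2,4), (2,5), (2,6), (3,6)

α = atan 0.65 = 33.02°;  2α = 66.05°
n_0 = (-0.5325, +0.8465)
n_1 = (-0.8956, +0.4448)
n_2 = (-0.8827, -0.4698)
n_3 = (-0.0526, -0.9986)
n_4 = (+0.8121, -0.5835)
n_5 = (+0.9803, +0.1977)
n_6 = (+0.4066, +0.9136)
  (0,1): δ = 148.58°  ·
  (0,2): δ = 94.15°  ·
  (0,3): δ = 35.18°  ✓
  (0,4): δ = 22.13°  ✓
  (0,5): δ = 69.23°  ·
  (0,6): δ = 123.84°  ·
  (1,2): δ = 125.56°  ·
  (1,3): δ = 66.60°  ·
  (1,4): δ = 9.28°  ✓
  (1,5): δ = 37.82°  ✓
  (1,6): δ = 92.42°  ·
  (2,3): δ = 121.04°  ·
  (2,4): δ = 63.72°  ✓
  (2,5): δ = 16.62°  ✓
  (2,6): δ = 37.98°  ✓
  (3,4): δ = 122.69°  ·
  (3,5): δ = 75.58°  ·
  (3,6): δ = 20.98°  ✓
  (4,5): δ = 132.90°  ·
  (4,6): δ = 78.29°  ·
  (5,6): δ = 125.39°  ·
antipodal pairs: 8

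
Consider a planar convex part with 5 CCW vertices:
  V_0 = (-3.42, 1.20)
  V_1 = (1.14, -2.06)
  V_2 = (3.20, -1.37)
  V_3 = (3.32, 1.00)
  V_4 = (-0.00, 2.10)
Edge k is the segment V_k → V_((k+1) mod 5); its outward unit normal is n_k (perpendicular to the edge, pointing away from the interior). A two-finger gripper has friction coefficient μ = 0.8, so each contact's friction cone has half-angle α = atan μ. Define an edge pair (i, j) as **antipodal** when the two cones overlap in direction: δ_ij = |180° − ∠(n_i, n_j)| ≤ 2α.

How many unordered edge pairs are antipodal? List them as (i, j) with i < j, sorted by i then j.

α = atan 0.8 = 38.66°;  2α = 77.32°
n_0 = (-0.5816, -0.8135)
n_1 = (+0.3176, -0.9482)
n_2 = (+0.9987, -0.0506)
n_3 = (+0.3145, +0.9493)
n_4 = (-0.2545, +0.9671)
  (0,1): δ = 125.92°  ·
  (0,2): δ = 57.34°  ✓
  (0,3): δ = 17.23°  ✓
  (0,4): δ = 50.31°  ✓
  (1,2): δ = 111.42°  ·
  (1,3): δ = 36.85°  ✓
  (1,4): δ = 3.77°  ✓
  (2,3): δ = 105.43°  ·
  (2,4): δ = 72.36°  ✓
  (3,4): δ = 146.93°  ·
antipodal pairs: 6

count = 6; pairs: (0,2), (0,3), (0,4), (1,3), (1,4), (2,4)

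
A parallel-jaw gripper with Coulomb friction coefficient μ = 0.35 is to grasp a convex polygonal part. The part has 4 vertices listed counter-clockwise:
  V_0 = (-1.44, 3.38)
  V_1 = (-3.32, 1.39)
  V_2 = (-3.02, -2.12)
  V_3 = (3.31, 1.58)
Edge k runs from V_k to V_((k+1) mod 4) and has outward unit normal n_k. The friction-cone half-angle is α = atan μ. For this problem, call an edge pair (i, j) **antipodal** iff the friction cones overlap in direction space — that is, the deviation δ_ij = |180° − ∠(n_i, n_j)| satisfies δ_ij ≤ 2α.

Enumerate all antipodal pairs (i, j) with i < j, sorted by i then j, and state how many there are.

count = 1; pairs: (0,2)

α = atan 0.35 = 19.29°;  2α = 38.58°
n_0 = (-0.7269, +0.6867)
n_1 = (-0.9964, -0.0852)
n_2 = (+0.5046, -0.8633)
n_3 = (+0.3544, +0.9351)
  (0,1): δ = 131.74°  ·
  (0,2): δ = 16.32°  ✓
  (0,3): δ = 112.62°  ·
  (1,2): δ = 64.58°  ·
  (1,3): δ = 64.36°  ·
  (2,3): δ = 51.06°  ·
antipodal pairs: 1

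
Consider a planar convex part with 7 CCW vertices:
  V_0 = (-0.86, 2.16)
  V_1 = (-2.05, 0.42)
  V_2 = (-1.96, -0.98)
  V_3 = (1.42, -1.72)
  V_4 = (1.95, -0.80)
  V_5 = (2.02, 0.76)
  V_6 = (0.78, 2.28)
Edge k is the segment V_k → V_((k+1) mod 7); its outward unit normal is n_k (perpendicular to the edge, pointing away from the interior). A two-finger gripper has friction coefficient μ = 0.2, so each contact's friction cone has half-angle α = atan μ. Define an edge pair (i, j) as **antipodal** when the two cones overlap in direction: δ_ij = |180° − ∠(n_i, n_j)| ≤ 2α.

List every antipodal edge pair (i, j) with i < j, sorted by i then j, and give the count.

count = 3; pairs: (0,3), (1,4), (2,6)

α = atan 0.2 = 11.31°;  2α = 22.62°
n_0 = (-0.8254, +0.5645)
n_1 = (-0.9979, -0.0642)
n_2 = (-0.2139, -0.9769)
n_3 = (+0.8665, -0.4992)
n_4 = (+0.9990, -0.0448)
n_5 = (+0.7749, +0.6321)
n_6 = (-0.0730, +0.9973)
  (0,1): δ = 141.95°  ·
  (0,2): δ = 67.98°  ·
  (0,3): δ = 4.42°  ✓
  (0,4): δ = 31.80°  ·
  (0,5): δ = 73.58°  ·
  (0,6): δ = 128.55°  ·
  (1,2): δ = 106.03°  ·
  (1,3): δ = 33.62°  ·
  (1,4): δ = 6.25°  ✓
  (1,5): δ = 35.53°  ·
  (1,6): δ = 90.51°  ·
  (2,3): δ = 107.60°  ·
  (2,4): δ = 80.22°  ·
  (2,5): δ = 38.44°  ·
  (2,6): δ = 16.53°  ✓
  (3,4): δ = 152.62°  ·
  (3,5): δ = 110.85°  ·
  (3,6): δ = 55.87°  ·
  (4,5): δ = 138.22°  ·
  (4,6): δ = 83.25°  ·
  (5,6): δ = 125.02°  ·
antipodal pairs: 3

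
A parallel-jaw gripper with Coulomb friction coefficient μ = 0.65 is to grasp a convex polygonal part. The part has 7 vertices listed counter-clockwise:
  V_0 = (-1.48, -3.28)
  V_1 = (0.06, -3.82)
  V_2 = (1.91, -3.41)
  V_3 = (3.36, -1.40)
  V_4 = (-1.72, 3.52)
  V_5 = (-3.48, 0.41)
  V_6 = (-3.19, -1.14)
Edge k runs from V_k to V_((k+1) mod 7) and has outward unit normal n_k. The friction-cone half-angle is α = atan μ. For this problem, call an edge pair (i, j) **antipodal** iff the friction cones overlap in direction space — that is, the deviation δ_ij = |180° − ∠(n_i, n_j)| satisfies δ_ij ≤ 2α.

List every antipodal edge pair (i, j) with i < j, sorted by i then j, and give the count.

α = atan 0.65 = 33.02°;  2α = 66.05°
n_0 = (-0.3309, -0.9437)
n_1 = (+0.2164, -0.9763)
n_2 = (+0.8110, -0.5850)
n_3 = (+0.6957, +0.7183)
n_4 = (-0.8703, +0.4925)
n_5 = (-0.9829, -0.1839)
n_6 = (-0.7812, -0.6242)
  (0,1): δ = 148.18°  ·
  (0,2): δ = 106.48°  ·
  (0,3): δ = 24.76°  ✓
  (0,4): δ = 79.82°  ·
  (0,5): δ = 119.92°  ·
  (0,6): δ = 147.95°  ·
  (1,2): δ = 138.30°  ·
  (1,3): δ = 56.58°  ✓
  (1,4): δ = 48.00°  ✓
  (1,5): δ = 88.10°  ·
  (1,6): δ = 116.13°  ·
  (2,3): δ = 98.28°  ·
  (2,4): δ = 6.30°  ✓
  (2,5): δ = 46.40°  ✓
  (2,6): δ = 74.43°  ·
  (3,4): δ = 75.42°  ·
  (3,5): δ = 35.32°  ✓
  (3,6): δ = 7.29°  ✓
  (4,5): δ = 139.90°  ·
  (4,6): δ = 111.87°  ·
  (5,6): δ = 151.97°  ·
antipodal pairs: 7

count = 7; pairs: (0,3), (1,3), (1,4), (2,4), (2,5), (3,5), (3,6)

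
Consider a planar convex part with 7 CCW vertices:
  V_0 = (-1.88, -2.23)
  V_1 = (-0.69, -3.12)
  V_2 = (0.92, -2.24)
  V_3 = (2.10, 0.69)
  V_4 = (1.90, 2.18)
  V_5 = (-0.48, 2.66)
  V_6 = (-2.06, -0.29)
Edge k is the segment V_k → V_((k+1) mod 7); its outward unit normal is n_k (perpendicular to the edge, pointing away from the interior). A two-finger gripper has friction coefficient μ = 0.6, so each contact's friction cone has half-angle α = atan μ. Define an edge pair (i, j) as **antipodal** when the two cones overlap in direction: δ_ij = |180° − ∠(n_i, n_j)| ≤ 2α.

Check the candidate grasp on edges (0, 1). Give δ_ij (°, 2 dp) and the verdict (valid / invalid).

α = atan 0.6 = 30.96°;  2α = 61.93°
edge 0: e_0 = (+1.19, -0.89);  n_0 = (-0.5989, -0.8008)
edge 1: e_1 = (+1.61, +0.88);  n_1 = (+0.4796, -0.8775)
∠(n_0, n_1) = 65.45°
δ = |180° − 65.45°| = 114.55°
114.55° > 2α = 61.93°  →  invalid

δ = 114.55°, invalid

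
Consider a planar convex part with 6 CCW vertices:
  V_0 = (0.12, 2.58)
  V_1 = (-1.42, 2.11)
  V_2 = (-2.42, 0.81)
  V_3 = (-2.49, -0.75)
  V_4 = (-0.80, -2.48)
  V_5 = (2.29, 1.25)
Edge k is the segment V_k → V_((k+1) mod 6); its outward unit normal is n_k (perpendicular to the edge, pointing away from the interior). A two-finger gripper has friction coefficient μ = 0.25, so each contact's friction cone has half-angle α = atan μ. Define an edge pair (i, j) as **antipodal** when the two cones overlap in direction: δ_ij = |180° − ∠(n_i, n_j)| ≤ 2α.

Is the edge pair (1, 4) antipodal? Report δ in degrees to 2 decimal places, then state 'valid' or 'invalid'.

δ = 2.07°, valid

α = atan 0.25 = 14.04°;  2α = 28.07°
edge 1: e_1 = (-1.00, -1.30);  n_1 = (-0.7926, +0.6097)
edge 4: e_4 = (+3.09, +3.73);  n_4 = (+0.7701, -0.6379)
∠(n_1, n_4) = 177.93°
δ = |180° − 177.93°| = 2.07°
2.07° ≤ 2α = 28.07°  →  valid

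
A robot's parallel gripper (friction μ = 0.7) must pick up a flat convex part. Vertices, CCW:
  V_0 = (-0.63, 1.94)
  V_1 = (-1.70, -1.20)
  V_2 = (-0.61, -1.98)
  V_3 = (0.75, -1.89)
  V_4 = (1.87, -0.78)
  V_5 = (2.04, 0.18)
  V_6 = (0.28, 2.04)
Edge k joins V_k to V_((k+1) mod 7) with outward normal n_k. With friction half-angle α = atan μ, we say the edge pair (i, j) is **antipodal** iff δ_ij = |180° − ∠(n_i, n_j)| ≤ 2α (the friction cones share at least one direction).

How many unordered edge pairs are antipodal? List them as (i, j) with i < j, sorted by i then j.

count = 10; pairs: (0,2), (0,3), (0,4), (0,5), (1,4), (1,5), (1,6), (2,5), (2,6), (3,6)

α = atan 0.7 = 34.99°;  2α = 69.98°
n_0 = (-0.9466, +0.3226)
n_1 = (-0.5819, -0.8132)
n_2 = (+0.0660, -0.9978)
n_3 = (+0.7039, -0.7103)
n_4 = (+0.9847, -0.1744)
n_5 = (+0.7264, +0.6873)
n_6 = (-0.1092, +0.9940)
  (0,1): δ = 106.77°  ·
  (0,2): δ = 67.40°  ✓
  (0,3): δ = 26.44°  ✓
  (0,4): δ = 8.78°  ✓
  (0,5): δ = 62.23°  ✓
  (0,6): δ = 115.09°  ·
  (1,2): δ = 140.63°  ·
  (1,3): δ = 99.67°  ·
  (1,4): δ = 64.45°  ✓
  (1,5): δ = 10.99°  ✓
  (1,6): δ = 41.86°  ✓
  (2,3): δ = 139.04°  ·
  (2,4): δ = 103.83°  ·
  (2,5): δ = 50.37°  ✓
  (2,6): δ = 2.48°  ✓
  (3,4): δ = 144.79°  ·
  (3,5): δ = 91.33°  ·
  (3,6): δ = 38.47°  ✓
  (4,5): δ = 126.54°  ·
  (4,6): δ = 73.69°  ·
  (5,6): δ = 127.15°  ·
antipodal pairs: 10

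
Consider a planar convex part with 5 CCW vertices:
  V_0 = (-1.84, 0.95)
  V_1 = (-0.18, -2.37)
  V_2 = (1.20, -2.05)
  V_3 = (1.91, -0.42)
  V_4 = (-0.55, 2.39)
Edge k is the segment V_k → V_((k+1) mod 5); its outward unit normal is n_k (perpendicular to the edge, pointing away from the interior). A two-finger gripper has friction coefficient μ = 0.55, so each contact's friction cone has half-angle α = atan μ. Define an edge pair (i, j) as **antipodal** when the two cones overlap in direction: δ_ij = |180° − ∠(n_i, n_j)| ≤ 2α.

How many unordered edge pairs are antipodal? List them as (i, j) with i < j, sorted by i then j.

count = 4; pairs: (0,2), (0,3), (1,4), (2,4)

α = atan 0.55 = 28.81°;  2α = 57.62°
n_0 = (-0.8944, -0.4472)
n_1 = (+0.2259, -0.9742)
n_2 = (+0.9168, -0.3993)
n_3 = (+0.7524, +0.6587)
n_4 = (-0.7448, +0.6672)
  (0,1): δ = 103.51°  ·
  (0,2): δ = 50.10°  ✓
  (0,3): δ = 14.64°  ✓
  (0,4): δ = 111.58°  ·
  (1,2): δ = 126.59°  ·
  (1,3): δ = 61.85°  ·
  (1,4): δ = 35.09°  ✓
  (2,3): δ = 115.26°  ·
  (2,4): δ = 18.32°  ✓
  (3,4): δ = 83.06°  ·
antipodal pairs: 4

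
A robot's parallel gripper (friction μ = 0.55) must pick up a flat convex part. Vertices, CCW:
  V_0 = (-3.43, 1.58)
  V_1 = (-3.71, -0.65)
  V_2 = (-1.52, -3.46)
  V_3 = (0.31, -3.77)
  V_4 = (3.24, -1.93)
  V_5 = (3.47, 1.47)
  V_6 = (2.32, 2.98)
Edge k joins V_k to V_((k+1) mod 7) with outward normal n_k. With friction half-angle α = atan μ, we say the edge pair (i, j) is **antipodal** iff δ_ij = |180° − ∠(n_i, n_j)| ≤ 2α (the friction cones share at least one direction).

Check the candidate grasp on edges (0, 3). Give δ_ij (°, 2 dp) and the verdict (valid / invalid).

α = atan 0.55 = 28.81°;  2α = 57.62°
edge 0: e_0 = (-0.28, -2.23);  n_0 = (-0.9922, +0.1246)
edge 3: e_3 = (+2.93, +1.84);  n_3 = (+0.5318, -0.8469)
∠(n_0, n_3) = 129.28°
δ = |180° − 129.28°| = 50.72°
50.72° ≤ 2α = 57.62°  →  valid

δ = 50.72°, valid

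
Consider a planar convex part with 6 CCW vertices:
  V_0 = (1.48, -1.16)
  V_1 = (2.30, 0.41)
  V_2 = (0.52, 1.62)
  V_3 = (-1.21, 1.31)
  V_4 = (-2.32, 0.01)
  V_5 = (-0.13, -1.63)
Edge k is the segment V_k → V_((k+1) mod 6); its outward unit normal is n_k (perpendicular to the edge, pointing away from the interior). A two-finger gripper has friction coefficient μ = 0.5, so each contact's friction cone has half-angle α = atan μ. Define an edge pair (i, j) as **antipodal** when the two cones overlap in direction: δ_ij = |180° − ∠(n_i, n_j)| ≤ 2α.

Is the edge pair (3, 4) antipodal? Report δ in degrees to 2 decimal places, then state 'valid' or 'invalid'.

α = atan 0.5 = 26.57°;  2α = 53.13°
edge 3: e_3 = (-1.11, -1.30);  n_3 = (-0.7605, +0.6493)
edge 4: e_4 = (+2.19, -1.64);  n_4 = (-0.5994, -0.8004)
∠(n_3, n_4) = 93.66°
δ = |180° − 93.66°| = 86.34°
86.34° > 2α = 53.13°  →  invalid

δ = 86.34°, invalid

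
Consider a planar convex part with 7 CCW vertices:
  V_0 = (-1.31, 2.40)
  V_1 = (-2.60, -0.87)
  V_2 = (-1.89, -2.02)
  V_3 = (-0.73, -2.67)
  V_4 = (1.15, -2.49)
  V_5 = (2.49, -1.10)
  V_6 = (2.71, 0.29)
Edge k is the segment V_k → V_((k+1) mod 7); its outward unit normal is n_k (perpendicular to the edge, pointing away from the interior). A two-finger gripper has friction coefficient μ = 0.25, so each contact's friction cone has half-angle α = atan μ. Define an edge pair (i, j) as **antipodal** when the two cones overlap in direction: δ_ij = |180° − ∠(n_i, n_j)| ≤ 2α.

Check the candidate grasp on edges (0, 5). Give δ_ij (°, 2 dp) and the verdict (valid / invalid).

α = atan 0.25 = 14.04°;  2α = 28.07°
edge 0: e_0 = (-1.29, -3.27);  n_0 = (-0.9302, +0.3670)
edge 5: e_5 = (+0.22, +1.39);  n_5 = (+0.9877, -0.1563)
∠(n_0, n_5) = 167.46°
δ = |180° − 167.46°| = 12.54°
12.54° ≤ 2α = 28.07°  →  valid

δ = 12.54°, valid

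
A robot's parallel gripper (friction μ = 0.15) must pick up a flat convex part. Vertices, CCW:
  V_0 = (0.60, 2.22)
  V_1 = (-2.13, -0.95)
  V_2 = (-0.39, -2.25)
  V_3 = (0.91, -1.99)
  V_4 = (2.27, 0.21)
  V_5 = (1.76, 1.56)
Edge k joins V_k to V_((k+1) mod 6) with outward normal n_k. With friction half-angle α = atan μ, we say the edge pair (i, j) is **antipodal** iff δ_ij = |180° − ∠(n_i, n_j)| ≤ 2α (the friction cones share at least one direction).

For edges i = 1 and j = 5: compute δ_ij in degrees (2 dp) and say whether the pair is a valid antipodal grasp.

α = atan 0.15 = 8.53°;  2α = 17.06°
edge 1: e_1 = (+1.74, -1.30);  n_1 = (-0.5985, -0.8011)
edge 5: e_5 = (-1.16, +0.66);  n_5 = (+0.4945, +0.8692)
∠(n_1, n_5) = 172.87°
δ = |180° − 172.87°| = 7.13°
7.13° ≤ 2α = 17.06°  →  valid

δ = 7.13°, valid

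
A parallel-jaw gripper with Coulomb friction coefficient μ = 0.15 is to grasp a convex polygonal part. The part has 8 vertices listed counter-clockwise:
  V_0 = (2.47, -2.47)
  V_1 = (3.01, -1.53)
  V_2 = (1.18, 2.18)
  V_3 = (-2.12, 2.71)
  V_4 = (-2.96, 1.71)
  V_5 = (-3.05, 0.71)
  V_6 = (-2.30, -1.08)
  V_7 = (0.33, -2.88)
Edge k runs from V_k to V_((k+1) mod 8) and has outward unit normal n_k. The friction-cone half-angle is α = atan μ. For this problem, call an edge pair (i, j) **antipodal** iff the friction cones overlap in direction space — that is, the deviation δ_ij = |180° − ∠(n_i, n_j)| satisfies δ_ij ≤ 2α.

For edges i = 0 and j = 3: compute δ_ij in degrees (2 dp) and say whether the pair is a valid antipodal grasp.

δ = 10.15°, valid

α = atan 0.15 = 8.53°;  2α = 17.06°
edge 0: e_0 = (+0.54, +0.94);  n_0 = (+0.8671, -0.4981)
edge 3: e_3 = (-0.84, -1.00);  n_3 = (-0.7657, +0.6432)
∠(n_0, n_3) = 169.85°
δ = |180° − 169.85°| = 10.15°
10.15° ≤ 2α = 17.06°  →  valid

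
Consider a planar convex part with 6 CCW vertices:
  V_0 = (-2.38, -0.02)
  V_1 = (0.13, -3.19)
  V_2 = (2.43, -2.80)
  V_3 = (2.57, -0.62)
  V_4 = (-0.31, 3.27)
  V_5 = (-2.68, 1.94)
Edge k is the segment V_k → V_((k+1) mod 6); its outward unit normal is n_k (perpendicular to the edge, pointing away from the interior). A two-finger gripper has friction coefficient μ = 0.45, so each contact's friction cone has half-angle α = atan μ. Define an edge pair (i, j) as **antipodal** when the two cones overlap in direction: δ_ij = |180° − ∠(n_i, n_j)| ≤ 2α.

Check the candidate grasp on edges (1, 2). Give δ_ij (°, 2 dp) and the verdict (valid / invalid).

α = atan 0.45 = 24.23°;  2α = 48.46°
edge 1: e_1 = (+2.30, +0.39);  n_1 = (+0.1672, -0.9859)
edge 2: e_2 = (+0.14, +2.18);  n_2 = (+0.9979, -0.0641)
∠(n_1, n_2) = 76.70°
δ = |180° − 76.70°| = 103.30°
103.30° > 2α = 48.46°  →  invalid

δ = 103.30°, invalid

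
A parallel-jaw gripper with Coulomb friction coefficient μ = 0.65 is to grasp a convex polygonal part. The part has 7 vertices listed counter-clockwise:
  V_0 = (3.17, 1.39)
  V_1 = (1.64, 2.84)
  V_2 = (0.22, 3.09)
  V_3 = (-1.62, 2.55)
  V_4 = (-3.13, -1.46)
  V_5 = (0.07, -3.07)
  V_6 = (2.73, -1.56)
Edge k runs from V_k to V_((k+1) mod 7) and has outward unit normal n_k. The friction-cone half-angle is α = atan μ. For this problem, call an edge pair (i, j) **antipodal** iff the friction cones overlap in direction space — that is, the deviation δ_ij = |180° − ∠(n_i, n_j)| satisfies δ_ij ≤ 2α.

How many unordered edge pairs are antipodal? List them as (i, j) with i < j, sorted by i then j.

count = 8; pairs: (0,4), (1,4), (1,5), (2,4), (2,5), (2,6), (3,5), (3,6)

α = atan 0.65 = 33.02°;  2α = 66.05°
n_0 = (+0.6879, +0.7258)
n_1 = (+0.1734, +0.9849)
n_2 = (-0.2816, +0.9595)
n_3 = (-0.9358, +0.3524)
n_4 = (-0.4494, -0.8933)
n_5 = (+0.4937, -0.8696)
n_6 = (+0.9891, -0.1475)
  (0,1): δ = 146.52°  ·
  (0,2): δ = 120.18°  ·
  (0,3): δ = 67.17°  ·
  (0,4): δ = 16.75°  ✓
  (0,5): δ = 73.04°  ·
  (0,6): δ = 124.98°  ·
  (1,2): δ = 153.66°  ·
  (1,3): δ = 100.65°  ·
  (1,4): δ = 16.72°  ✓
  (1,5): δ = 39.57°  ✓
  (1,6): δ = 91.50°  ·
  (2,3): δ = 126.99°  ·
  (2,4): δ = 43.06°  ✓
  (2,5): δ = 13.23°  ✓
  (2,6): δ = 65.16°  ✓
  (3,4): δ = 96.07°  ·
  (3,5): δ = 39.78°  ✓
  (3,6): δ = 12.15°  ✓
  (4,5): δ = 123.71°  ·
  (4,6): δ = 71.78°  ·
  (5,6): δ = 128.07°  ·
antipodal pairs: 8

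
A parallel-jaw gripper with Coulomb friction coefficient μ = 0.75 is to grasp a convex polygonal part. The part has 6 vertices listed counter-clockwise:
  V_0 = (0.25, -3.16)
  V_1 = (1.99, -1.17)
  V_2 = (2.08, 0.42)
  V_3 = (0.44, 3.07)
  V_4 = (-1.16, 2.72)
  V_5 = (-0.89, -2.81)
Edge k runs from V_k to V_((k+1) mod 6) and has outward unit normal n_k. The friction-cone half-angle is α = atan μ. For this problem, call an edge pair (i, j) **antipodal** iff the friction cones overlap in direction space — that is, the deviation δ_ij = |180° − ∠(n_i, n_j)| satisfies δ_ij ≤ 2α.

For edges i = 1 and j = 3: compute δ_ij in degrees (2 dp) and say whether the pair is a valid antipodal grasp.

α = atan 0.75 = 36.87°;  2α = 73.74°
edge 1: e_1 = (+0.09, +1.59);  n_1 = (+0.9984, -0.0565)
edge 3: e_3 = (-1.60, -0.35);  n_3 = (-0.2137, +0.9769)
∠(n_1, n_3) = 105.58°
δ = |180° − 105.58°| = 74.42°
74.42° > 2α = 73.74°  →  invalid

δ = 74.42°, invalid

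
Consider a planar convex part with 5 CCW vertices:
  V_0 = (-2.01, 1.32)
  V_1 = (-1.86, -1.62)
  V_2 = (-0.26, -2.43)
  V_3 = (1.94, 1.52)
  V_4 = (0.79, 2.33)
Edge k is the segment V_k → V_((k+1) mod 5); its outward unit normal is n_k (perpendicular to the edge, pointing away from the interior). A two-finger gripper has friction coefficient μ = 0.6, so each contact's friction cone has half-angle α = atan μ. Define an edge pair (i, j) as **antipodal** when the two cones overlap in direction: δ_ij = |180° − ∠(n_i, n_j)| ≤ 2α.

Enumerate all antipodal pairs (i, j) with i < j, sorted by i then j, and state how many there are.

α = atan 0.6 = 30.96°;  2α = 61.93°
n_0 = (-0.9987, -0.0510)
n_1 = (-0.4517, -0.8922)
n_2 = (+0.8736, -0.4866)
n_3 = (+0.5758, +0.8176)
n_4 = (-0.3393, +0.9407)
  (0,1): δ = 119.77°  ·
  (0,2): δ = 32.04°  ✓
  (0,3): δ = 51.92°  ✓
  (0,4): δ = 106.91°  ·
  (1,2): δ = 92.27°  ·
  (1,3): δ = 8.31°  ✓
  (1,4): δ = 46.69°  ✓
  (2,3): δ = 96.04°  ·
  (2,4): δ = 41.05°  ✓
  (3,4): δ = 125.01°  ·
antipodal pairs: 5

count = 5; pairs: (0,2), (0,3), (1,3), (1,4), (2,4)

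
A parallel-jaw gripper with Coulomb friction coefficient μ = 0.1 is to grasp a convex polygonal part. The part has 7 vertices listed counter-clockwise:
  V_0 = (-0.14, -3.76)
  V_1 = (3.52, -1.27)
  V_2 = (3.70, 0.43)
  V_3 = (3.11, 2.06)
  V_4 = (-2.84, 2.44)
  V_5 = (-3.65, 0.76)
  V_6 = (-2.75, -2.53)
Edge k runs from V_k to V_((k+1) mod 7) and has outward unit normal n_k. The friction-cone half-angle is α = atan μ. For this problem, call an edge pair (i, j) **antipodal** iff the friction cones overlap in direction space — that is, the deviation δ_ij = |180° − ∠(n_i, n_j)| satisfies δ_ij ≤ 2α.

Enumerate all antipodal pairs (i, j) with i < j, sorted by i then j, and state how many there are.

count = 1; pairs: (2,5)

α = atan 0.1 = 5.71°;  2α = 11.42°
n_0 = (+0.5625, -0.8268)
n_1 = (+0.9944, -0.1053)
n_2 = (+0.9403, +0.3404)
n_3 = (+0.0637, +0.9980)
n_4 = (-0.9008, +0.4343)
n_5 = (-0.9646, -0.2639)
n_6 = (-0.4263, -0.9046)
  (0,1): δ = 130.27°  ·
  (0,2): δ = 104.33°  ·
  (0,3): δ = 37.88°  ·
  (0,4): δ = 30.03°  ·
  (0,5): δ = 71.07°  ·
  (0,6): δ = 120.54°  ·
  (1,2): δ = 154.06°  ·
  (1,3): δ = 87.61°  ·
  (1,4): δ = 19.70°  ·
  (1,5): δ = 21.34°  ·
  (1,6): δ = 70.81°  ·
  (2,3): δ = 113.55°  ·
  (2,4): δ = 45.64°  ·
  (2,5): δ = 4.60°  ✓
  (2,6): δ = 44.87°  ·
  (3,4): δ = 112.09°  ·
  (3,5): δ = 71.05°  ·
  (3,6): δ = 21.58°  ·
  (4,5): δ = 138.96°  ·
  (4,6): δ = 89.49°  ·
  (5,6): δ = 130.53°  ·
antipodal pairs: 1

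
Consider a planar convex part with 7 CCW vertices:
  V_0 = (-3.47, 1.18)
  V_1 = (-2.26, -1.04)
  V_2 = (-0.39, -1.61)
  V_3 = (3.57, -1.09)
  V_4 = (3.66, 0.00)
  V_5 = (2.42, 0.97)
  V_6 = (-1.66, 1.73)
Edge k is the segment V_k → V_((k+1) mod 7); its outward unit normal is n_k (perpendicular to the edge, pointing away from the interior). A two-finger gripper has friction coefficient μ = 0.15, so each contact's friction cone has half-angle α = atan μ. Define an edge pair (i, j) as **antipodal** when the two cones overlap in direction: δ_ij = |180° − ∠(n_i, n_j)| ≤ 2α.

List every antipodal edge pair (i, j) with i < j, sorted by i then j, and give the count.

count = 2; pairs: (1,5), (2,6)

α = atan 0.15 = 8.53°;  2α = 17.06°
n_0 = (-0.8780, -0.4786)
n_1 = (-0.2916, -0.9565)
n_2 = (+0.1302, -0.9915)
n_3 = (+0.9966, -0.0823)
n_4 = (+0.6161, +0.7876)
n_5 = (+0.1831, +0.9831)
n_6 = (-0.2907, +0.9568)
  (0,1): δ = 135.54°  ·
  (0,2): δ = 111.11°  ·
  (0,3): δ = 33.31°  ·
  (0,4): δ = 23.37°  ·
  (0,5): δ = 50.86°  ·
  (0,6): δ = 78.31°  ·
  (1,2): δ = 155.57°  ·
  (1,3): δ = 77.77°  ·
  (1,4): δ = 21.08°  ·
  (1,5): δ = 6.40°  ✓
  (1,6): δ = 33.85°  ·
  (2,3): δ = 102.20°  ·
  (2,4): δ = 45.52°  ·
  (2,5): δ = 18.03°  ·
  (2,6): δ = 9.42°  ✓
  (3,4): δ = 123.31°  ·
  (3,5): δ = 95.83°  ·
  (3,6): δ = 68.38°  ·
  (4,5): δ = 152.52°  ·
  (4,6): δ = 125.06°  ·
  (5,6): δ = 152.55°  ·
antipodal pairs: 2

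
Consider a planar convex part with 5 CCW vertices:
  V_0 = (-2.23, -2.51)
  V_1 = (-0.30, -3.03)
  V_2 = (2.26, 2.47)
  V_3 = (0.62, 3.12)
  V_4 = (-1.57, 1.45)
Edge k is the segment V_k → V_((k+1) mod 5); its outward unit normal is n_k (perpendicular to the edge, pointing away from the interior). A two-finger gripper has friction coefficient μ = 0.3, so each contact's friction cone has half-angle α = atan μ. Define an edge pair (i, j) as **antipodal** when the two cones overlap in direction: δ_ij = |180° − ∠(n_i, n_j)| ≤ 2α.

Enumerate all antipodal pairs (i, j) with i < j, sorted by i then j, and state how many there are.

count = 3; pairs: (0,2), (1,3), (1,4)

α = atan 0.3 = 16.70°;  2α = 33.40°
n_0 = (-0.2602, -0.9656)
n_1 = (+0.9066, -0.4220)
n_2 = (+0.3685, +0.9296)
n_3 = (-0.6064, +0.7952)
n_4 = (-0.9864, +0.1644)
  (0,1): δ = 99.88°  ·
  (0,2): δ = 6.54°  ✓
  (0,3): δ = 52.41°  ·
  (0,4): δ = 95.62°  ·
  (1,2): δ = 86.66°  ·
  (1,3): δ = 27.71°  ✓
  (1,4): δ = 15.50°  ✓
  (2,3): δ = 121.05°  ·
  (2,4): δ = 77.84°  ·
  (3,4): δ = 136.79°  ·
antipodal pairs: 3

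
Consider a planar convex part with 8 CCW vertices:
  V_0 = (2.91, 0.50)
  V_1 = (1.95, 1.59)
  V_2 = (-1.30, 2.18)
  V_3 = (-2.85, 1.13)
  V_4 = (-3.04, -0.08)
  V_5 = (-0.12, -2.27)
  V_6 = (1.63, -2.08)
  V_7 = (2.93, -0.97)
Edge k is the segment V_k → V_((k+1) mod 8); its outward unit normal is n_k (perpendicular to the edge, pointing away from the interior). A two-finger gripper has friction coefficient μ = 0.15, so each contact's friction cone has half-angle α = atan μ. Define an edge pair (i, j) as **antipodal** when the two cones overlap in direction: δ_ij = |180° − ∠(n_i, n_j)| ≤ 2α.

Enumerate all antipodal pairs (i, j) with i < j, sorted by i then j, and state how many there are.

count = 4; pairs: (0,4), (1,5), (2,6), (3,7)

α = atan 0.15 = 8.53°;  2α = 17.06°
n_0 = (+0.7504, +0.6609)
n_1 = (+0.1786, +0.9839)
n_2 = (-0.5608, +0.8279)
n_3 = (-0.9879, +0.1551)
n_4 = (-0.6000, -0.8000)
n_5 = (+0.1079, -0.9942)
n_6 = (+0.6493, -0.7605)
n_7 = (+0.9999, +0.0136)
  (0,1): δ = 141.66°  ·
  (0,2): δ = 97.26°  ·
  (0,3): δ = 50.30°  ·
  (0,4): δ = 11.76°  ✓
  (0,5): δ = 54.82°  ·
  (0,6): δ = 89.12°  ·
  (0,7): δ = 139.41°  ·
  (1,2): δ = 135.60°  ·
  (1,3): δ = 88.63°  ·
  (1,4): δ = 26.58°  ·
  (1,5): δ = 16.49°  ✓
  (1,6): δ = 50.78°  ·
  (1,7): δ = 101.07°  ·
  (2,3): δ = 133.04°  ·
  (2,4): δ = 70.98°  ·
  (2,5): δ = 27.92°  ·
  (2,6): δ = 6.38°  ✓
  (2,7): δ = 56.67°  ·
  (3,4): δ = 117.95°  ·
  (3,5): δ = 74.88°  ·
  (3,6): δ = 40.58°  ·
  (3,7): δ = 9.70°  ✓
  (4,5): δ = 136.93°  ·
  (4,6): δ = 102.64°  ·
  (4,7): δ = 52.35°  ·
  (5,6): δ = 145.70°  ·
  (5,7): δ = 95.42°  ·
  (6,7): δ = 129.71°  ·
antipodal pairs: 4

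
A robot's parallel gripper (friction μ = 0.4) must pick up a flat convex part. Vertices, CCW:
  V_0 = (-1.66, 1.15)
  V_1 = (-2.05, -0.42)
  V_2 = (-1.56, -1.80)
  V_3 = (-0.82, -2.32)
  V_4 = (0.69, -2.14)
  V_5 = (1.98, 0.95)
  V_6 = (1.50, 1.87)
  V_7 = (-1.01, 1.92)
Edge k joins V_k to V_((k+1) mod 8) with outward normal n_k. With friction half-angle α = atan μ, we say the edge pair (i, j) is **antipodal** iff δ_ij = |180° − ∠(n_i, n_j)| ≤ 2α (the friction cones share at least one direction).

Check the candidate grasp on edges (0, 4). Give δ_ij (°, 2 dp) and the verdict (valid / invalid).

δ = 8.71°, valid

α = atan 0.4 = 21.80°;  2α = 43.60°
edge 0: e_0 = (-0.39, -1.57);  n_0 = (-0.9705, +0.2411)
edge 4: e_4 = (+1.29, +3.09);  n_4 = (+0.9228, -0.3853)
∠(n_0, n_4) = 171.29°
δ = |180° − 171.29°| = 8.71°
8.71° ≤ 2α = 43.60°  →  valid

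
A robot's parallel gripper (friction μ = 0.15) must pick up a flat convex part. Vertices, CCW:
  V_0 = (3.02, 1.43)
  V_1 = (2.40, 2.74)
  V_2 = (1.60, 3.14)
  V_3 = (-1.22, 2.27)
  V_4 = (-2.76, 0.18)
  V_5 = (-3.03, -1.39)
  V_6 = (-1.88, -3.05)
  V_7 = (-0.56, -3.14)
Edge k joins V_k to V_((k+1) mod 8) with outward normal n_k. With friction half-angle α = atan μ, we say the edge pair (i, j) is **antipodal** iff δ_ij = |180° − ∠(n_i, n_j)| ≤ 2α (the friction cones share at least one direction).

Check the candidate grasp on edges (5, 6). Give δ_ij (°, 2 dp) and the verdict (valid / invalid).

δ = 128.61°, invalid

α = atan 0.15 = 8.53°;  2α = 17.06°
edge 5: e_5 = (+1.15, -1.66);  n_5 = (-0.8220, -0.5695)
edge 6: e_6 = (+1.32, -0.09);  n_6 = (-0.0680, -0.9977)
∠(n_5, n_6) = 51.39°
δ = |180° − 51.39°| = 128.61°
128.61° > 2α = 17.06°  →  invalid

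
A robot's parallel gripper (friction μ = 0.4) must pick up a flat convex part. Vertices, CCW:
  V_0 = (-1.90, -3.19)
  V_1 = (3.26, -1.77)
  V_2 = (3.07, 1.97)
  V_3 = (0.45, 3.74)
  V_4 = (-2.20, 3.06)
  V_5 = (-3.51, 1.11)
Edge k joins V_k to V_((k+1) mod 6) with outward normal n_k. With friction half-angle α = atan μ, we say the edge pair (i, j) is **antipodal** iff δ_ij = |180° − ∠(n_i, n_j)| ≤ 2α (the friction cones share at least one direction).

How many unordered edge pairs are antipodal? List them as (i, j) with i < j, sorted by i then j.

α = atan 0.4 = 21.80°;  2α = 43.60°
n_0 = (+0.2653, -0.9642)
n_1 = (+0.9987, +0.0507)
n_2 = (+0.5598, +0.8286)
n_3 = (-0.2486, +0.9686)
n_4 = (-0.8301, +0.5576)
n_5 = (-0.9365, -0.3506)
  (0,1): δ = 102.48°  ·
  (0,2): δ = 49.43°  ·
  (0,3): δ = 0.99°  ✓
  (0,4): δ = 40.72°  ✓
  (0,5): δ = 95.14°  ·
  (1,2): δ = 126.95°  ·
  (1,3): δ = 78.52°  ·
  (1,4): δ = 36.80°  ✓
  (1,5): δ = 17.62°  ✓
  (2,3): δ = 131.57°  ·
  (2,4): δ = 89.85°  ·
  (2,5): δ = 35.43°  ✓
  (3,4): δ = 138.28°  ·
  (3,5): δ = 83.86°  ·
  (4,5): δ = 125.58°  ·
antipodal pairs: 5

count = 5; pairs: (0,3), (0,4), (1,4), (1,5), (2,5)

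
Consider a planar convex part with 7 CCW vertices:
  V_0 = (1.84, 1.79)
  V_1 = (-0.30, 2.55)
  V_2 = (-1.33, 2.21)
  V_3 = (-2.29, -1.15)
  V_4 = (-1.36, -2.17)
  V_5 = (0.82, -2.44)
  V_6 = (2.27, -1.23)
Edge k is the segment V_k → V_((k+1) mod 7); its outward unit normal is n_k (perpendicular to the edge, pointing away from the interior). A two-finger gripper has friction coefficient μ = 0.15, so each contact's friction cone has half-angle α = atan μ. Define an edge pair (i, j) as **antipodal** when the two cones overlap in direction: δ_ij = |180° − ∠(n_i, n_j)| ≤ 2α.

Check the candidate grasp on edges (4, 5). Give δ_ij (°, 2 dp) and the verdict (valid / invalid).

δ = 133.10°, invalid

α = atan 0.15 = 8.53°;  2α = 17.06°
edge 4: e_4 = (+2.18, -0.27);  n_4 = (-0.1229, -0.9924)
edge 5: e_5 = (+1.45, +1.21);  n_5 = (+0.6407, -0.7678)
∠(n_4, n_5) = 46.90°
δ = |180° − 46.90°| = 133.10°
133.10° > 2α = 17.06°  →  invalid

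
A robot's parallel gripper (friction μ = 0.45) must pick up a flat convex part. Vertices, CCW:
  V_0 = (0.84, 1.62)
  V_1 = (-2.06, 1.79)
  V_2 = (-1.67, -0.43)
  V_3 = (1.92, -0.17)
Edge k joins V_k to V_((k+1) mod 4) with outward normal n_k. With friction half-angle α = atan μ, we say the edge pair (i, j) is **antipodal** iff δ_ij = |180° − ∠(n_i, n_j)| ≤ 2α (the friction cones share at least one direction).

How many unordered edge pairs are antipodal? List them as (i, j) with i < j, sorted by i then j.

α = atan 0.45 = 24.23°;  2α = 48.46°
n_0 = (+0.0585, +0.9983)
n_1 = (-0.9849, -0.1730)
n_2 = (+0.0722, -0.9974)
n_3 = (+0.8562, +0.5166)
  (0,1): δ = 76.68°  ·
  (0,2): δ = 7.50°  ✓
  (0,3): δ = 124.46°  ·
  (1,2): δ = 95.82°  ·
  (1,3): δ = 21.14°  ✓
  (2,3): δ = 63.04°  ·
antipodal pairs: 2

count = 2; pairs: (0,2), (1,3)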